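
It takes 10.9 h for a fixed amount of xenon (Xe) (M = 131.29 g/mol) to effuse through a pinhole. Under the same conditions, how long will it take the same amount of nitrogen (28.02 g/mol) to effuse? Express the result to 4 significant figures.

From Graham's law, t_N₂/t_Xe = √(M_N₂/M_Xe) = √(28.02/131.29) = √0.2134 = 0.4620.
So the time for N₂ is 10.9 × 0.4620 = 5.036 h.

5.036 h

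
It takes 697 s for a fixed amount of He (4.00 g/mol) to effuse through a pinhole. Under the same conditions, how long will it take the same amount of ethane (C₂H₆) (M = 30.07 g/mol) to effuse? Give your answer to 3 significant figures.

1910 s

Graham's law gives t_C₂H₆/t_He = √(M_C₂H₆/M_He) = √(30.07/4.00) = √7.518 = 2.742.
So the time for C₂H₆ is 697 × 2.742 = 1910 s.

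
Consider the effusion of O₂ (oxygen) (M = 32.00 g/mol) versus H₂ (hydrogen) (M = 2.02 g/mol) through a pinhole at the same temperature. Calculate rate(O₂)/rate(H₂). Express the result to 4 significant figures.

0.2512

Since effusion rate ∝ 1/√M, rate_O₂/rate_H₂ = √(M_H₂/M_O₂) = √(2.02/32.00) = √0.06313 = 0.2512.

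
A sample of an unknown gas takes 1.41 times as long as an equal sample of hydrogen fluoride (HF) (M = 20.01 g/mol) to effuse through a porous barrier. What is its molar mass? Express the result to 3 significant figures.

Since effusion rate ∝ 1/√M, t_X/t_HF = √(M_X/M_HF).
1.41 = √(M_X/20.01)
M_X = 20.01 × 1.41² = 20.01 × 1.988 = 39.8 g/mol

39.8 g/mol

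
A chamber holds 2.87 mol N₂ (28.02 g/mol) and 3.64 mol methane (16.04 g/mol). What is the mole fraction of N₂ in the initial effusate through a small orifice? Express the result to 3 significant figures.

0.374

The effusion rate of species i is ∝ p_i/√M_i ∝ n_i/√M_i.
Mole fraction of N₂ in the effusate = (n_N₂/√M_N₂) / (n_N₂/√M_N₂ + n_CH₄/√M_CH₄)
= (2.87/√28.02) / (2.87/√28.02 + 3.64/√16.04) = 0.5422/(0.5422 + 0.9089) = 0.374.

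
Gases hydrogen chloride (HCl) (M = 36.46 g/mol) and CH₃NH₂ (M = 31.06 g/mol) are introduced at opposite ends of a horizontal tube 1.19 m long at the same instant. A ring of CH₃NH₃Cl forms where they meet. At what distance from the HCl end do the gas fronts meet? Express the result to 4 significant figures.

Distances travelled in equal time are proportional to diffusion rates, so d_HCl/d_CH₃NH₂ = √(M_CH₃NH₂/M_HCl) = √(31.06/36.46) = 0.9230.
With d_HCl + d_CH₃NH₂ = 1.19 m, d_CH₃NH₂ = 1.19/(1 + 0.9230) = 0.6188 m.
d_HCl = 1.19 − 0.6188 = 0.5712 m.

0.5712 m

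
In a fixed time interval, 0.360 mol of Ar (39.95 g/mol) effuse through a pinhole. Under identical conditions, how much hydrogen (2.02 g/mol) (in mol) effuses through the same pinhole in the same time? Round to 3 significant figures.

1.60 mol

Using Graham's law: rate_H₂/rate_Ar = √(M_Ar/M_H₂) = √(39.95/2.02) = √19.78 = 4.447.
So the amount for H₂ is 0.360 × 4.447 = 1.60 mol.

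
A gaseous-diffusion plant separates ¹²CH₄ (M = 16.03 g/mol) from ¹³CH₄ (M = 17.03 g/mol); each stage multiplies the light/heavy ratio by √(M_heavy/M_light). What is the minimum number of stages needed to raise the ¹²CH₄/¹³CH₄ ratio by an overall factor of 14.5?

Per stage α = (17.03/16.03)^(1/2) = 1.06238^0.5, giving ln α = 0.03026.
Need α^N ≥ 14.5 ⇒ N ≥ ln(14.5) / ln α = 2.674 / 0.03026 = 88.38.
So at least 89 stages are needed.

89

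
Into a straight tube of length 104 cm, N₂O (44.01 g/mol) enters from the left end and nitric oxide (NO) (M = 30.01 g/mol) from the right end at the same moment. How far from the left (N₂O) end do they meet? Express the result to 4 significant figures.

Distances travelled in equal time are proportional to diffusion rates, so d_N₂O/d_NO = √(M_NO/M_N₂O) = √(30.01/44.01) = 0.8258.
With d_N₂O + d_NO = 104 cm, d_NO = 104/(1 + 0.8258) = 56.96 cm.
d_N₂O = 104 − 56.96 = 47.04 cm.

47.04 cm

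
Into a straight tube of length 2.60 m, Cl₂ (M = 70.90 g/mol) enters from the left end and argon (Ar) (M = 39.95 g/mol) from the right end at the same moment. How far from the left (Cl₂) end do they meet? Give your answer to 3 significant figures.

1.11 m

Distances travelled in equal time are proportional to diffusion rates, so d_Cl₂/d_Ar = √(M_Ar/M_Cl₂) = √(39.95/70.90) = 0.7506.
With d_Cl₂ + d_Ar = 2.60 m, d_Ar = 2.60/(1 + 0.7506) = 1.485 m.
d_Cl₂ = 2.60 − 1.485 = 1.11 m.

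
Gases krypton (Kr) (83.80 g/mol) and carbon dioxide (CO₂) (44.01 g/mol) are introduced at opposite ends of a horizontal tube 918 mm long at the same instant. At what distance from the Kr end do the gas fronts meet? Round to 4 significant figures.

In equal time, each gas travels a distance ∝ its rate ∝ 1/√M, so d_Kr/d_CO₂ = √(M_CO₂/M_Kr) = √(44.01/83.80) = 0.7247.
With d_Kr + d_CO₂ = 918 mm, d_CO₂ = 918/(1 + 0.7247) = 532.3 mm.
d_Kr = 918 − 532.3 = 385.7 mm.

385.7 mm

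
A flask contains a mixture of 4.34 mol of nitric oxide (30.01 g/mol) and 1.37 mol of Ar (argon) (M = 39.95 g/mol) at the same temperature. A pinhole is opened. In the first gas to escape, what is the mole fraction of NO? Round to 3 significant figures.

0.785

Effusion rate of each component ∝ n_i/√M_i (partial pressure × 1/√M).
x_NO(eff) = (n_NO/√M_NO) / (n_NO/√M_NO + n_Ar/√M_Ar)
= (4.34/√30.01) / (4.34/√30.01 + 1.37/√39.95) = 0.7922/(0.7922 + 0.2168) = 0.785.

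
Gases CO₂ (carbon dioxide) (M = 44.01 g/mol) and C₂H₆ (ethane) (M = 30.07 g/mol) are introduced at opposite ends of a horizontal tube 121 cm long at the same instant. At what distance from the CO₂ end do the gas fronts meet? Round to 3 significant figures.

54.8 cm

Distances travelled in equal time are proportional to diffusion rates, so d_CO₂/d_C₂H₆ = √(M_C₂H₆/M_CO₂) = √(30.07/44.01) = 0.8266.
With d_CO₂ + d_C₂H₆ = 121 cm, d_C₂H₆ = 121/(1 + 0.8266) = 66.24 cm.
d_CO₂ = 121 − 66.24 = 54.8 cm.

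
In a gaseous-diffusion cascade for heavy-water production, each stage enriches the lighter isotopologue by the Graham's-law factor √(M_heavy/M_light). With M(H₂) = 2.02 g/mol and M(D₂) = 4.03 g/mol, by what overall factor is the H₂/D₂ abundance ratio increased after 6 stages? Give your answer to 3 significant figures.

7.94

After 6 stages the ratio has grown by (√(4.03/2.02))^6 = (4.03/2.02)^(6/2).
= 1.99505^3 = 7.94.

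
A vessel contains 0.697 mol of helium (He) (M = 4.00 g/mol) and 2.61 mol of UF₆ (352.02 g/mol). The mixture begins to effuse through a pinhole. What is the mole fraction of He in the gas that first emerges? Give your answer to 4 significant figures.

0.7147

Effusion rate of each component ∝ n_i/√M_i (partial pressure × 1/√M).
x_He(eff) = (n_He/√M_He) / (n_He/√M_He + n_UF₆/√M_UF₆)
= (0.697/√4.00) / (0.697/√4.00 + 2.61/√352.02) = 0.3485/(0.3485 + 0.1391) = 0.7147.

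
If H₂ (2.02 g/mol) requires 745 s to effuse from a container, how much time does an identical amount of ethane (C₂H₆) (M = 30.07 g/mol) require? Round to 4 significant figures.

2874 s

Using Graham's law: t_C₂H₆/t_H₂ = √(M_C₂H₆/M_H₂) = √(30.07/2.02) = √14.89 = 3.858.
So the time for C₂H₆ is 745 × 3.858 = 2874 s.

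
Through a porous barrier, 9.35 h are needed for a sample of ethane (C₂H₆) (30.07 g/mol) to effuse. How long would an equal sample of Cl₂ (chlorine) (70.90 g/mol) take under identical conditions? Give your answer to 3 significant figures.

14.4 h

Using Graham's law: t_Cl₂/t_C₂H₆ = √(M_Cl₂/M_C₂H₆) = √(70.90/30.07) = √2.358 = 1.536.
So the time for Cl₂ is 9.35 × 1.536 = 14.4 h.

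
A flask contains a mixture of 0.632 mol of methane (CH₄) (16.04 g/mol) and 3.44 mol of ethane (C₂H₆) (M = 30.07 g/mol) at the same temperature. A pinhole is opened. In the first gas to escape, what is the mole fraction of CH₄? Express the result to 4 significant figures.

The effusion rate of species i is ∝ p_i/√M_i ∝ n_i/√M_i.
So x_CH₄ in the escaping gas = (n_CH₄/√M_CH₄) / Σ(n_i/√M_i)
= (0.632/√16.04) / (0.632/√16.04 + 3.44/√30.07) = 0.1578/(0.1578 + 0.6273) = 0.2010.

0.2010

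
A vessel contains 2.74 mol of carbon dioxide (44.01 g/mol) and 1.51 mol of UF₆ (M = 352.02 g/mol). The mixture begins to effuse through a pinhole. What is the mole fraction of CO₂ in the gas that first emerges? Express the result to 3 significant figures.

Effusion rate of each component ∝ n_i/√M_i (partial pressure × 1/√M).
x_CO₂(eff) = (n_CO₂/√M_CO₂) / (n_CO₂/√M_CO₂ + n_UF₆/√M_UF₆)
= (2.74/√44.01) / (2.74/√44.01 + 1.51/√352.02) = 0.4130/(0.4130 + 0.08048) = 0.837.

0.837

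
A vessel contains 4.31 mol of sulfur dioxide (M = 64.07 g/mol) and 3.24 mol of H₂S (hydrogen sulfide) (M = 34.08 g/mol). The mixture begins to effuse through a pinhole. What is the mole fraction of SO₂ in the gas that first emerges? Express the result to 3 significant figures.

0.492

Effusion rate of each component ∝ n_i/√M_i (partial pressure × 1/√M).
Mole fraction of SO₂ in the effusate = (n_SO₂/√M_SO₂) / (n_SO₂/√M_SO₂ + n_H₂S/√M_H₂S)
= (4.31/√64.07) / (4.31/√64.07 + 3.24/√34.08) = 0.5385/(0.5385 + 0.5550) = 0.492.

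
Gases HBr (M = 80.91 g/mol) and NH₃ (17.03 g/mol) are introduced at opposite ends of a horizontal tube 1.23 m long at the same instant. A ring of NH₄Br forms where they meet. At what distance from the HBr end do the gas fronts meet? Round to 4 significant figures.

Graham's law gives d_HBr/d_NH₃ = rate_HBr/rate_NH₃ = √(M_NH₃/M_HBr) = √(17.03/80.91) = 0.4588.
With d_HBr + d_NH₃ = 1.23 m, d_NH₃ = 1.23/(1 + 0.4588) = 0.8432 m.
d_HBr = 1.23 − 0.8432 = 0.3868 m.

0.3868 m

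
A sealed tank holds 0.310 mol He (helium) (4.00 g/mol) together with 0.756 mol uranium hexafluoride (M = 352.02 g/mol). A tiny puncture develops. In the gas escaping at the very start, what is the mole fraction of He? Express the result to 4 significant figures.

Rate_i ∝ x_i/√M_i (Graham's law weighted by mole fraction), so the effusate composition follows n_i/√M_i.
Mole fraction of He in the effusate = (n_He/√M_He) / (n_He/√M_He + n_UF₆/√M_UF₆)
= (0.310/√4.00) / (0.310/√4.00 + 0.756/√352.02) = 0.1550/(0.1550 + 0.04029) = 0.7937.

0.7937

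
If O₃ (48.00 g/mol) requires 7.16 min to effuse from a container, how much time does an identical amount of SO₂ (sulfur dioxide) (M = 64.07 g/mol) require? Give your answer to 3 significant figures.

Since effusion rate ∝ 1/√M, t_SO₂/t_O₃ = √(M_SO₂/M_O₃) = √(64.07/48.00) = √1.335 = 1.155.
So the time for SO₂ is 7.16 × 1.155 = 8.27 min.

8.27 min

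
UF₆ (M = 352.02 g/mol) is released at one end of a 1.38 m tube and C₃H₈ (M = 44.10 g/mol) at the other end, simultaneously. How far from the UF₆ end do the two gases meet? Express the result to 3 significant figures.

0.361 m

In equal time, each gas travels a distance ∝ its rate ∝ 1/√M, so d_UF₆/d_C₃H₈ = √(M_C₃H₈/M_UF₆) = √(44.10/352.02) = 0.3539.
With d_UF₆ + d_C₃H₈ = 1.38 m, d_C₃H₈ = 1.38/(1 + 0.3539) = 1.019 m.
d_UF₆ = 1.38 − 1.019 = 0.361 m.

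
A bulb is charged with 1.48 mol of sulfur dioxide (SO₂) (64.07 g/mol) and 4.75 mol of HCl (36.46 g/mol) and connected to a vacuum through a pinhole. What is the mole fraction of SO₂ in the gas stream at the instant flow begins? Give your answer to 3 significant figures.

Each component's effusion rate ∝ (its partial pressure)·(1/√M) ∝ n_i/√M_i.
So x_SO₂ in the escaping gas = (n_SO₂/√M_SO₂) / Σ(n_i/√M_i)
= (1.48/√64.07) / (1.48/√64.07 + 4.75/√36.46) = 0.1849/(0.1849 + 0.7867) = 0.190.

0.190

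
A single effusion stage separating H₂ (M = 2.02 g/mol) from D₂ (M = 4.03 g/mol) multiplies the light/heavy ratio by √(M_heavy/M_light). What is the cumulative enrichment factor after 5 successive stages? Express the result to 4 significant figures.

5.622

After 5 stages the ratio has grown by (√(4.03/2.02))^5 = (4.03/2.02)^(5/2).
= 1.99505^(5/2) = 5.622.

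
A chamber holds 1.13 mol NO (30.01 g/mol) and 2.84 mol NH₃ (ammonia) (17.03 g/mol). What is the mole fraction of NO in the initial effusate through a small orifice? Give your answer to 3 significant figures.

0.231

Each component's effusion rate ∝ (its partial pressure)·(1/√M) ∝ n_i/√M_i.
So x_NO in the escaping gas = (n_NO/√M_NO) / Σ(n_i/√M_i)
= (1.13/√30.01) / (1.13/√30.01 + 2.84/√17.03) = 0.2063/(0.2063 + 0.6882) = 0.231.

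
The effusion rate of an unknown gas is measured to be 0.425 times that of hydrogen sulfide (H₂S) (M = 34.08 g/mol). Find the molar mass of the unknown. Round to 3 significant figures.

189 g/mol

Since effusion rate ∝ 1/√M, rate_X/rate_H₂S = √(M_H₂S/M_X).
0.425 = √(34.08/M_X)
M_X = 34.08 / 0.425² = 34.08 / 0.1806 = 189 g/mol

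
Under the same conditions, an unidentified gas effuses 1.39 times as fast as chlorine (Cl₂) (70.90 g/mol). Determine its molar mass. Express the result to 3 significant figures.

Using Graham's law: rate_X/rate_Cl₂ = √(M_Cl₂/M_X).
1.39 = √(70.90/M_X)
M_X = 70.90 / 1.39² = 70.90 / 1.932 = 36.7 g/mol

36.7 g/mol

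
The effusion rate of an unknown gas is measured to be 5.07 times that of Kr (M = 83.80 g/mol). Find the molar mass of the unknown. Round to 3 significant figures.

3.26 g/mol

By Graham's law, rate_X/rate_Kr = √(M_Kr/M_X).
5.07 = √(83.80/M_X)
M_X = 83.80 / 5.07² = 83.80 / 25.70 = 3.26 g/mol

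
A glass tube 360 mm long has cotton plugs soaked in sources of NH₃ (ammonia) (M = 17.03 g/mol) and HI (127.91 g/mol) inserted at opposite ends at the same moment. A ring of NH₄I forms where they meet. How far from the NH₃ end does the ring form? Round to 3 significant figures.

264 mm

Graham's law gives d_NH₃/d_HI = rate_NH₃/rate_HI = √(M_HI/M_NH₃) = √(127.91/17.03) = 2.741.
With d_NH₃ + d_HI = 360 mm, d_HI = 360/(1 + 2.741) = 96.24 mm.
d_NH₃ = 360 − 96.24 = 264 mm.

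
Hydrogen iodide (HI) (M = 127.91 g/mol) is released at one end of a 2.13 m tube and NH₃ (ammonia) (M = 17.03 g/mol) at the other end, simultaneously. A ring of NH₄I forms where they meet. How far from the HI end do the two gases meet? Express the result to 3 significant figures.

0.569 m

Graham's law gives d_HI/d_NH₃ = rate_HI/rate_NH₃ = √(M_NH₃/M_HI) = √(17.03/127.91) = 0.3649.
With d_HI + d_NH₃ = 2.13 m, d_NH₃ = 2.13/(1 + 0.3649) = 1.561 m.
d_HI = 2.13 − 1.561 = 0.569 m.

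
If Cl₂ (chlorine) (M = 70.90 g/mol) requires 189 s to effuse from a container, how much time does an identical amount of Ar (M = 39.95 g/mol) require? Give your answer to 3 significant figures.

142 s

By Graham's law, t_Ar/t_Cl₂ = √(M_Ar/M_Cl₂) = √(39.95/70.90) = √0.5635 = 0.7506.
So the time for Ar is 189 × 0.7506 = 142 s.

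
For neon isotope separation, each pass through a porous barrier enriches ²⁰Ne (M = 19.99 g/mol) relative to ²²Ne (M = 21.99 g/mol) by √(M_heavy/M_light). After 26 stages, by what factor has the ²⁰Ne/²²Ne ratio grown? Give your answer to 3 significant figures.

3.45

Overall factor = α^26 with α = √(21.99/19.99), i.e. (21.99/19.99)^(26/2).
= 1.10005^13 = 3.45.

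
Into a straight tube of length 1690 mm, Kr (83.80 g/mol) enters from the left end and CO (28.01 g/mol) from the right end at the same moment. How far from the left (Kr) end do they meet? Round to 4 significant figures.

619.1 mm

The fronts meet when d_Kr + d_CO = L with d_Kr/d_CO = √(M_CO/M_Kr) (Graham's law). Here √(M_CO/M_Kr) = √(28.01/83.80) = 0.5781.
With d_Kr + d_CO = 1690 mm, d_CO = 1690/(1 + 0.5781) = 1071 mm.
d_Kr = 1690 − 1071 = 619.1 mm.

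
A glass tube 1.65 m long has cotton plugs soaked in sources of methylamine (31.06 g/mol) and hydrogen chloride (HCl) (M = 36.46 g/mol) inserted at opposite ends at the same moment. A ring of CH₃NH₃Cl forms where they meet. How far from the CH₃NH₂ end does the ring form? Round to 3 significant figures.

0.858 m

Distances travelled in equal time are proportional to diffusion rates, so d_CH₃NH₂/d_HCl = √(M_HCl/M_CH₃NH₂) = √(36.46/31.06) = 1.083.
With d_CH₃NH₂ + d_HCl = 1.65 m, d_HCl = 1.65/(1 + 1.083) = 0.7920 m.
d_CH₃NH₂ = 1.65 − 0.7920 = 0.858 m.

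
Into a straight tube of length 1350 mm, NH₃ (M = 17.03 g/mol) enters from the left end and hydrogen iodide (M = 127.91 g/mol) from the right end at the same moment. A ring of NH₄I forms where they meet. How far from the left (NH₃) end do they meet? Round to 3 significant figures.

The fronts meet when d_NH₃ + d_HI = L with d_NH₃/d_HI = √(M_HI/M_NH₃) (Graham's law). Here √(M_HI/M_NH₃) = √(127.91/17.03) = 2.741.
With d_NH₃ + d_HI = 1350 mm, d_HI = 1350/(1 + 2.741) = 360.9 mm.
d_NH₃ = 1350 − 360.9 = 989 mm.

989 mm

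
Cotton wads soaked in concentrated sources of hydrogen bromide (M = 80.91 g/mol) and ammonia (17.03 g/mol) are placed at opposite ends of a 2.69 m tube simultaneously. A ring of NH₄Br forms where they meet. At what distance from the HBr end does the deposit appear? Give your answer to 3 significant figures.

Graham's law gives d_HBr/d_NH₃ = rate_HBr/rate_NH₃ = √(M_NH₃/M_HBr) = √(17.03/80.91) = 0.4588.
With d_HBr + d_NH₃ = 2.69 m, d_NH₃ = 2.69/(1 + 0.4588) = 1.844 m.
d_HBr = 2.69 − 1.844 = 0.846 m.

0.846 m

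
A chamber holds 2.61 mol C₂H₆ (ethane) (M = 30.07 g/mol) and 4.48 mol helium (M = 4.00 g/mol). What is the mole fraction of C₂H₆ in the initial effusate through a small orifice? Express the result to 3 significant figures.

The effusion rate of species i is ∝ p_i/√M_i ∝ n_i/√M_i.
x_C₂H₆(eff) = (n_C₂H₆/√M_C₂H₆) / (n_C₂H₆/√M_C₂H₆ + n_He/√M_He)
= (2.61/√30.07) / (2.61/√30.07 + 4.48/√4.00) = 0.4760/(0.4760 + 2.240) = 0.175.

0.175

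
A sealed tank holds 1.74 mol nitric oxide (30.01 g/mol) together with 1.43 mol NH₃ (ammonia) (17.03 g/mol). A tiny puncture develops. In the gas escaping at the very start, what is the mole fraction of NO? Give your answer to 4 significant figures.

0.4782

Effusion rate of each component ∝ n_i/√M_i (partial pressure × 1/√M).
Mole fraction of NO in the effusate = (n_NO/√M_NO) / (n_NO/√M_NO + n_NH₃/√M_NH₃)
= (1.74/√30.01) / (1.74/√30.01 + 1.43/√17.03) = 0.3176/(0.3176 + 0.3465) = 0.4782.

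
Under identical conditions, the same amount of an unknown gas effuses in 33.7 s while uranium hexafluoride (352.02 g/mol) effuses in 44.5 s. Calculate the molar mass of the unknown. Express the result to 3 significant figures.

202 g/mol

By Graham's law, t_X/t_UF₆ = √(M_X/M_UF₆).
33.7/44.5 = 0.7573 = √(M_X/352.02)
M_X = 352.02 × 0.7573² = 352.02 × 0.5735 = 202 g/mol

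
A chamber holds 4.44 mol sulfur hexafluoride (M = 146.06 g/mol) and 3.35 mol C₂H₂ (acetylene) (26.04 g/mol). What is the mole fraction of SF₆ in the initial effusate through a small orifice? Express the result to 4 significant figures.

0.3588

Effusion rate of each component ∝ n_i/√M_i (partial pressure × 1/√M).
x_SF₆(eff) = (n_SF₆/√M_SF₆) / (n_SF₆/√M_SF₆ + n_C₂H₂/√M_C₂H₂)
= (4.44/√146.06) / (4.44/√146.06 + 3.35/√26.04) = 0.3674/(0.3674 + 0.6565) = 0.3588.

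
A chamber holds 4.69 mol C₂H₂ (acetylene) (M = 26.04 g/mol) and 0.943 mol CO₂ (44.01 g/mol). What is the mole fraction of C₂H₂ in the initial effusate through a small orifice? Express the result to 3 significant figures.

0.866

Each component's effusion rate ∝ (its partial pressure)·(1/√M) ∝ n_i/√M_i.
x_C₂H₂(eff) = (n_C₂H₂/√M_C₂H₂) / (n_C₂H₂/√M_C₂H₂ + n_CO₂/√M_CO₂)
= (4.69/√26.04) / (4.69/√26.04 + 0.943/√44.01) = 0.9191/(0.9191 + 0.1421) = 0.866.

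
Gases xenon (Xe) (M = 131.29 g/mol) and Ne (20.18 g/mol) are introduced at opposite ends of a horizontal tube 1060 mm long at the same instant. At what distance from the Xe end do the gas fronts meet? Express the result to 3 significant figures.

299 mm

In equal time, each gas travels a distance ∝ its rate ∝ 1/√M, so d_Xe/d_Ne = √(M_Ne/M_Xe) = √(20.18/131.29) = 0.3921.
With d_Xe + d_Ne = 1060 mm, d_Ne = 1060/(1 + 0.3921) = 761.5 mm.
d_Xe = 1060 − 761.5 = 299 mm.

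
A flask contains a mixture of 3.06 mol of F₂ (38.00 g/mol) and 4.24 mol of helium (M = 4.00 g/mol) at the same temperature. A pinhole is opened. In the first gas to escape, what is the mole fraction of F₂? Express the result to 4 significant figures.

Effusion rate of each component ∝ n_i/√M_i (partial pressure × 1/√M).
So x_F₂ in the escaping gas = (n_F₂/√M_F₂) / Σ(n_i/√M_i)
= (3.06/√38.00) / (3.06/√38.00 + 4.24/√4.00) = 0.4964/(0.4964 + 2.120) = 0.1897.

0.1897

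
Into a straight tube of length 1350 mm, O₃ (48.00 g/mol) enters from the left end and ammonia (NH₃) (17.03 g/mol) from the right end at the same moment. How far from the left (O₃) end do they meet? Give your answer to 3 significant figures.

The fronts meet when d_O₃ + d_NH₃ = L with d_O₃/d_NH₃ = √(M_NH₃/M_O₃) (Graham's law). Here √(M_NH₃/M_O₃) = √(17.03/48.00) = 0.5956.
With d_O₃ + d_NH₃ = 1350 mm, d_NH₃ = 1350/(1 + 0.5956) = 846.1 mm.
d_O₃ = 1350 − 846.1 = 504 mm.

504 mm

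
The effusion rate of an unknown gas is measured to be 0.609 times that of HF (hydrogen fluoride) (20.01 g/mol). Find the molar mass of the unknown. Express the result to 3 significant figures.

54.0 g/mol

From Graham's law, rate_X/rate_HF = √(M_HF/M_X).
0.609 = √(20.01/M_X)
M_X = 20.01 / 0.609² = 20.01 / 0.3709 = 54.0 g/mol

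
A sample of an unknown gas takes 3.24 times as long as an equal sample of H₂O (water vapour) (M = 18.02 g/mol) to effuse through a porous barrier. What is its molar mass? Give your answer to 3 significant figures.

By Graham's law, t_X/t_H₂O = √(M_X/M_H₂O).
3.24 = √(M_X/18.02)
M_X = 18.02 × 3.24² = 18.02 × 10.50 = 189 g/mol

189 g/mol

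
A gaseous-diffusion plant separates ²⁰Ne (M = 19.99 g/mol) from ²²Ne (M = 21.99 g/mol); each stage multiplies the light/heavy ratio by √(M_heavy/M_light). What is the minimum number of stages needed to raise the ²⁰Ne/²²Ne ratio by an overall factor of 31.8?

With α = √(21.99/19.99) per stage, ln α = ½ ln(1.10005) = 0.04768.
Need α^N ≥ 31.8 ⇒ N ≥ ln(31.8) / ln α = 3.459 / 0.04768 = 72.56.
Minimum whole number of stages: N = 73.

73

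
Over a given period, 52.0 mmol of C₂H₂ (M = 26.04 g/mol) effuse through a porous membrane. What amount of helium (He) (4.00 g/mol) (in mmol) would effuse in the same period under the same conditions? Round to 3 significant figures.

By Graham's law, rate_He/rate_C₂H₂ = √(M_C₂H₂/M_He) = √(26.04/4.00) = √6.510 = 2.551.
So the amount for He is 52.0 × 2.551 = 133 mmol.

133 mmol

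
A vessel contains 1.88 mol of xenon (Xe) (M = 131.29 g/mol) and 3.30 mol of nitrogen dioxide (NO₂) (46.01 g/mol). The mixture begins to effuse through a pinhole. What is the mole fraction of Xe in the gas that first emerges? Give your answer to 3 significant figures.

Each component's effusion rate ∝ (its partial pressure)·(1/√M) ∝ n_i/√M_i.
So x_Xe in the escaping gas = (n_Xe/√M_Xe) / Σ(n_i/√M_i)
= (1.88/√131.29) / (1.88/√131.29 + 3.30/√46.01) = 0.1641/(0.1641 + 0.4865) = 0.252.

0.252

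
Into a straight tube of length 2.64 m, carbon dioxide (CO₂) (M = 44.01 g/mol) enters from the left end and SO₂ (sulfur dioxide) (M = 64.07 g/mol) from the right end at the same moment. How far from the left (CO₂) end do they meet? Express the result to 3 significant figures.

In equal time, each gas travels a distance ∝ its rate ∝ 1/√M, so d_CO₂/d_SO₂ = √(M_SO₂/M_CO₂) = √(64.07/44.01) = 1.207.
With d_CO₂ + d_SO₂ = 2.64 m, d_SO₂ = 2.64/(1 + 1.207) = 1.196 m.
d_CO₂ = 2.64 − 1.196 = 1.44 m.

1.44 m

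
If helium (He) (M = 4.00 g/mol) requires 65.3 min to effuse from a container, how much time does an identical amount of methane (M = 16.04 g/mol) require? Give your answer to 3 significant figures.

131 min

From Graham's law, t_CH₄/t_He = √(M_CH₄/M_He) = √(16.04/4.00) = √4.010 = 2.002.
So the time for CH₄ is 65.3 × 2.002 = 131 min.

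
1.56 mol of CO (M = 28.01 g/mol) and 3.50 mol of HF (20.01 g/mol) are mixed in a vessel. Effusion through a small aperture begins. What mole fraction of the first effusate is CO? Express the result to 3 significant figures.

0.274

Rate_i ∝ x_i/√M_i (Graham's law weighted by mole fraction), so the effusate composition follows n_i/√M_i.
Mole fraction of CO in the effusate = (n_CO/√M_CO) / (n_CO/√M_CO + n_HF/√M_HF)
= (1.56/√28.01) / (1.56/√28.01 + 3.50/√20.01) = 0.2948/(0.2948 + 0.7824) = 0.274.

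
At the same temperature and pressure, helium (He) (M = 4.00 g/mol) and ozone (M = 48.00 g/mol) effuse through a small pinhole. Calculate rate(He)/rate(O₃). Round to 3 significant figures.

By Graham's law, rate_He/rate_O₃ = √(M_O₃/M_He) = √(48.00/4.00) = √12.00 = 3.46.

3.46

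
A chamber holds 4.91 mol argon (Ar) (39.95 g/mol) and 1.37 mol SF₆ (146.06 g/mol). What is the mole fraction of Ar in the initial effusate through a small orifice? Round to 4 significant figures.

Each component's effusion rate ∝ (its partial pressure)·(1/√M) ∝ n_i/√M_i.
So x_Ar in the escaping gas = (n_Ar/√M_Ar) / Σ(n_i/√M_i)
= (4.91/√39.95) / (4.91/√39.95 + 1.37/√146.06) = 0.7768/(0.7768 + 0.1134) = 0.8727.

0.8727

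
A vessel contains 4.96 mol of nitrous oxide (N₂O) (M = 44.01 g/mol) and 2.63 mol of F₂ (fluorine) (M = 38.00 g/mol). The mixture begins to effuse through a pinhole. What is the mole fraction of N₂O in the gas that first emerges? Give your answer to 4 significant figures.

Effusion rate of each component ∝ n_i/√M_i (partial pressure × 1/√M).
x_N₂O(eff) = (n_N₂O/√M_N₂O) / (n_N₂O/√M_N₂O + n_F₂/√M_F₂)
= (4.96/√44.01) / (4.96/√44.01 + 2.63/√38.00) = 0.7477/(0.7477 + 0.4266) = 0.6367.

0.6367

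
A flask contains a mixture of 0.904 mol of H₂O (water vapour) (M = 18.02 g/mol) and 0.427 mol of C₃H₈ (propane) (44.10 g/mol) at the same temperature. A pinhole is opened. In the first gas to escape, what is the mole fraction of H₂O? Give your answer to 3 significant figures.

Each component's effusion rate ∝ (its partial pressure)·(1/√M) ∝ n_i/√M_i.
Mole fraction of H₂O in the effusate = (n_H₂O/√M_H₂O) / (n_H₂O/√M_H₂O + n_C₃H₈/√M_C₃H₈)
= (0.904/√18.02) / (0.904/√18.02 + 0.427/√44.10) = 0.2130/(0.2130 + 0.06430) = 0.768.

0.768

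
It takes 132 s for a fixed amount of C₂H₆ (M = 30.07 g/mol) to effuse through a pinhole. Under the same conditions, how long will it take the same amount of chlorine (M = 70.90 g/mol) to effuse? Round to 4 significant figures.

Using Graham's law: t_Cl₂/t_C₂H₆ = √(M_Cl₂/M_C₂H₆) = √(70.90/30.07) = √2.358 = 1.536.
So the time for Cl₂ is 132 × 1.536 = 202.7 s.

202.7 s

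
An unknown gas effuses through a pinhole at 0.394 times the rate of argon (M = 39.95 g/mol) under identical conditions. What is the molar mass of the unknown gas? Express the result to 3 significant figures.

Using Graham's law: rate_X/rate_Ar = √(M_Ar/M_X).
0.394 = √(39.95/M_X)
M_X = 39.95 / 0.394² = 39.95 / 0.1552 = 257 g/mol

257 g/mol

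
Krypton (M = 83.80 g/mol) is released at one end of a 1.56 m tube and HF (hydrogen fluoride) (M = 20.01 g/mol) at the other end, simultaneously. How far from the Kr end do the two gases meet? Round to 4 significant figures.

In equal time, each gas travels a distance ∝ its rate ∝ 1/√M, so d_Kr/d_HF = √(M_HF/M_Kr) = √(20.01/83.80) = 0.4887.
With d_Kr + d_HF = 1.56 m, d_HF = 1.56/(1 + 0.4887) = 1.048 m.
d_Kr = 1.56 − 1.048 = 0.5121 m.

0.5121 m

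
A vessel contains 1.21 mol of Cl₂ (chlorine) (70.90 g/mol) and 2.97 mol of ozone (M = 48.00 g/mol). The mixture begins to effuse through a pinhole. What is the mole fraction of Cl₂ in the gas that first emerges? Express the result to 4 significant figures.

Effusion rate of each component ∝ n_i/√M_i (partial pressure × 1/√M).
Mole fraction of Cl₂ in the effusate = (n_Cl₂/√M_Cl₂) / (n_Cl₂/√M_Cl₂ + n_O₃/√M_O₃)
= (1.21/√70.90) / (1.21/√70.90 + 2.97/√48.00) = 0.1437/(0.1437 + 0.4287) = 0.2511.

0.2511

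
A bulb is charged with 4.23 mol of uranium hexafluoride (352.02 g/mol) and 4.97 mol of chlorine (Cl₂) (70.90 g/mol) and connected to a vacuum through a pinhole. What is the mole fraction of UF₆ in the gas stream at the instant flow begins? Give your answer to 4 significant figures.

Effusion rate of each component ∝ n_i/√M_i (partial pressure × 1/√M).
So x_UF₆ in the escaping gas = (n_UF₆/√M_UF₆) / Σ(n_i/√M_i)
= (4.23/√352.02) / (4.23/√352.02 + 4.97/√70.90) = 0.2255/(0.2255 + 0.5902) = 0.2764.

0.2764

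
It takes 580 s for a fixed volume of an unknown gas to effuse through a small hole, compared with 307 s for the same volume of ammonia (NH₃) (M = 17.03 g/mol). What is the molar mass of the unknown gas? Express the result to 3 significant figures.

From Graham's law, t_X/t_NH₃ = √(M_X/M_NH₃).
580/307 = 1.889 = √(M_X/17.03)
M_X = 17.03 × 1.889² = 17.03 × 3.569 = 60.8 g/mol

60.8 g/mol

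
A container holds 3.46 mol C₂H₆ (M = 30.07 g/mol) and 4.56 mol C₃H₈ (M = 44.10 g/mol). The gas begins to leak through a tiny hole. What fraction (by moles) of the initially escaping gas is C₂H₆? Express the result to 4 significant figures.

Rate_i ∝ x_i/√M_i (Graham's law weighted by mole fraction), so the effusate composition follows n_i/√M_i.
Mole fraction of C₂H₆ in the effusate = (n_C₂H₆/√M_C₂H₆) / (n_C₂H₆/√M_C₂H₆ + n_C₃H₈/√M_C₃H₈)
= (3.46/√30.07) / (3.46/√30.07 + 4.56/√44.10) = 0.6310/(0.6310 + 0.6867) = 0.4789.

0.4789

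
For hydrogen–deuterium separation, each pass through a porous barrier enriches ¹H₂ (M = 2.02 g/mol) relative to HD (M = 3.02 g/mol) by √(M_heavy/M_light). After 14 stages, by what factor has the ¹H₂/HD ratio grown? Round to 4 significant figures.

The single-stage factor is √(M_heavy/M_light), so 14 stages give [√(3.02/2.02)]^14 = (3.02/2.02)^(14/2).
= 1.49505^7 = 16.70.

16.70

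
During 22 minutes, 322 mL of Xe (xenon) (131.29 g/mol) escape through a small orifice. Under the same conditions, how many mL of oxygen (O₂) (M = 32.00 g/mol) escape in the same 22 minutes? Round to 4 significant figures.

652.2 mL

Since effusion rate ∝ 1/√M, rate_O₂/rate_Xe = √(M_Xe/M_O₂) = √(131.29/32.00) = √4.103 = 2.026.
So the volume for O₂ is 322 × 2.026 = 652.2 mL.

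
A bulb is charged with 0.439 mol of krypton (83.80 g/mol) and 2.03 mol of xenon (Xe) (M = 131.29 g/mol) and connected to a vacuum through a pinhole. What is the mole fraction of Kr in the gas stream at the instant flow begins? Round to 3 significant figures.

0.213

Rate_i ∝ x_i/√M_i (Graham's law weighted by mole fraction), so the effusate composition follows n_i/√M_i.
So x_Kr in the escaping gas = (n_Kr/√M_Kr) / Σ(n_i/√M_i)
= (0.439/√83.80) / (0.439/√83.80 + 2.03/√131.29) = 0.04796/(0.04796 + 0.1772) = 0.213.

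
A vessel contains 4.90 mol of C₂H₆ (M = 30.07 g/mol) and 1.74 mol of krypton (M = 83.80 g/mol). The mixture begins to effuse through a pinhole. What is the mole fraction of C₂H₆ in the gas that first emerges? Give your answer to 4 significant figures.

Effusion rate of each component ∝ n_i/√M_i (partial pressure × 1/√M).
So x_C₂H₆ in the escaping gas = (n_C₂H₆/√M_C₂H₆) / Σ(n_i/√M_i)
= (4.90/√30.07) / (4.90/√30.07 + 1.74/√83.80) = 0.8936/(0.8936 + 0.1901) = 0.8246.

0.8246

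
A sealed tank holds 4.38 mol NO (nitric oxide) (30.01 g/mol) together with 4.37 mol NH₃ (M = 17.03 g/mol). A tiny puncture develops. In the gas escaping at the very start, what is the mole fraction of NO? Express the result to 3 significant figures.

The effusion rate of species i is ∝ p_i/√M_i ∝ n_i/√M_i.
x_NO(eff) = (n_NO/√M_NO) / (n_NO/√M_NO + n_NH₃/√M_NH₃)
= (4.38/√30.01) / (4.38/√30.01 + 4.37/√17.03) = 0.7995/(0.7995 + 1.059) = 0.430.

0.430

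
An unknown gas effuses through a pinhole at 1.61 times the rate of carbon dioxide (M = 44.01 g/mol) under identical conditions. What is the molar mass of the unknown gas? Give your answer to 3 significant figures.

17.0 g/mol

Graham's law gives rate_X/rate_CO₂ = √(M_CO₂/M_X).
1.61 = √(44.01/M_X)
M_X = 44.01 / 1.61² = 44.01 / 2.592 = 17.0 g/mol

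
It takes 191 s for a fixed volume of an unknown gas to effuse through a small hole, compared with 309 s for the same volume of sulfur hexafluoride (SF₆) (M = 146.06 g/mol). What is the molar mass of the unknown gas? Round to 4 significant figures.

From Graham's law, t_X/t_SF₆ = √(M_X/M_SF₆).
191/309 = 0.6181 = √(M_X/146.06)
M_X = 146.06 × 0.6181² = 146.06 × 0.3821 = 55.81 g/mol

55.81 g/mol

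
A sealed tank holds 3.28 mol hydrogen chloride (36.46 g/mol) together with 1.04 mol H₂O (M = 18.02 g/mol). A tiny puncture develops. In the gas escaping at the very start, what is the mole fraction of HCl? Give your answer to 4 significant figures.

The effusion rate of species i is ∝ p_i/√M_i ∝ n_i/√M_i.
x_HCl(eff) = (n_HCl/√M_HCl) / (n_HCl/√M_HCl + n_H₂O/√M_H₂O)
= (3.28/√36.46) / (3.28/√36.46 + 1.04/√18.02) = 0.5432/(0.5432 + 0.2450) = 0.6892.

0.6892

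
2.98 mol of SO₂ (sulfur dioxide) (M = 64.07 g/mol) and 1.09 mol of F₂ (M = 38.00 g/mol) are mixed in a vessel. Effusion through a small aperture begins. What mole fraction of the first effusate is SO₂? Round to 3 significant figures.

0.678

Effusion rate of each component ∝ n_i/√M_i (partial pressure × 1/√M).
x_SO₂(eff) = (n_SO₂/√M_SO₂) / (n_SO₂/√M_SO₂ + n_F₂/√M_F₂)
= (2.98/√64.07) / (2.98/√64.07 + 1.09/√38.00) = 0.3723/(0.3723 + 0.1768) = 0.678.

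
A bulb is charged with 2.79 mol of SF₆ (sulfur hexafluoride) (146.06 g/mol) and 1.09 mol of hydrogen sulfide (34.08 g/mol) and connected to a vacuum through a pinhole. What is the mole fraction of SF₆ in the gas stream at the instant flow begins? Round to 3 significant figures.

0.553

Rate_i ∝ x_i/√M_i (Graham's law weighted by mole fraction), so the effusate composition follows n_i/√M_i.
x_SF₆(eff) = (n_SF₆/√M_SF₆) / (n_SF₆/√M_SF₆ + n_H₂S/√M_H₂S)
= (2.79/√146.06) / (2.79/√146.06 + 1.09/√34.08) = 0.2309/(0.2309 + 0.1867) = 0.553.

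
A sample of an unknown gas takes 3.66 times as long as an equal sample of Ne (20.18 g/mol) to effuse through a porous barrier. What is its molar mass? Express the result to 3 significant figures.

Since effusion rate ∝ 1/√M, t_X/t_Ne = √(M_X/M_Ne).
3.66 = √(M_X/20.18)
M_X = 20.18 × 3.66² = 20.18 × 13.40 = 270 g/mol

270 g/mol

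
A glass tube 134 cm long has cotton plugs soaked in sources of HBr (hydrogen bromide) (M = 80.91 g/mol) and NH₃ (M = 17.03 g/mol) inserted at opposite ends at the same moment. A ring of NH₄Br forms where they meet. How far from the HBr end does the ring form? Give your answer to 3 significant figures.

The fronts meet when d_HBr + d_NH₃ = L with d_HBr/d_NH₃ = √(M_NH₃/M_HBr) (Graham's law). Here √(M_NH₃/M_HBr) = √(17.03/80.91) = 0.4588.
With d_HBr + d_NH₃ = 134 cm, d_NH₃ = 134/(1 + 0.4588) = 91.86 cm.
d_HBr = 134 − 91.86 = 42.1 cm.

42.1 cm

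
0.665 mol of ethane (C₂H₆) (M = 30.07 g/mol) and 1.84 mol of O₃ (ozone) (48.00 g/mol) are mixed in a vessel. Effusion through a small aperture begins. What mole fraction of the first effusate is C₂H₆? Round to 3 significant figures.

0.313

Rate_i ∝ x_i/√M_i (Graham's law weighted by mole fraction), so the effusate composition follows n_i/√M_i.
So x_C₂H₆ in the escaping gas = (n_C₂H₆/√M_C₂H₆) / Σ(n_i/√M_i)
= (0.665/√30.07) / (0.665/√30.07 + 1.84/√48.00) = 0.1213/(0.1213 + 0.2656) = 0.313.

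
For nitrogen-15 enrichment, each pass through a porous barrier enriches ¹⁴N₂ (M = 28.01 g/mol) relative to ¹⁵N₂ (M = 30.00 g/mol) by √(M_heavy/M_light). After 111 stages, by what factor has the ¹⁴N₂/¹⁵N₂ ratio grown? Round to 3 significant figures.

Each stage multiplies the ratio by α = √(30.00/28.01), so after 111 stages the overall factor is α^111 = (30.00/28.01)^(111/2).
= 1.07105^(111/2) = 45.1.

45.1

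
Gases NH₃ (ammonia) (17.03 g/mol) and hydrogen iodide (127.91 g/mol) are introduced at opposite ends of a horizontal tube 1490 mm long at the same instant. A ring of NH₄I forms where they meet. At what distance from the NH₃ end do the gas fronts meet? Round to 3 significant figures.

1090 mm

In equal time, each gas travels a distance ∝ its rate ∝ 1/√M, so d_NH₃/d_HI = √(M_HI/M_NH₃) = √(127.91/17.03) = 2.741.
With d_NH₃ + d_HI = 1490 mm, d_HI = 1490/(1 + 2.741) = 398.3 mm.
d_NH₃ = 1490 − 398.3 = 1090 mm.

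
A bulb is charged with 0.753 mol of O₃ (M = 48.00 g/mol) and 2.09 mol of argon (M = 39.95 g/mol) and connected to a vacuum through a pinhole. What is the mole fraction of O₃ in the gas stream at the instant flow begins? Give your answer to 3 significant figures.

Rate_i ∝ x_i/√M_i (Graham's law weighted by mole fraction), so the effusate composition follows n_i/√M_i.
x_O₃(eff) = (n_O₃/√M_O₃) / (n_O₃/√M_O₃ + n_Ar/√M_Ar)
= (0.753/√48.00) / (0.753/√48.00 + 2.09/√39.95) = 0.1087/(0.1087 + 0.3307) = 0.247.

0.247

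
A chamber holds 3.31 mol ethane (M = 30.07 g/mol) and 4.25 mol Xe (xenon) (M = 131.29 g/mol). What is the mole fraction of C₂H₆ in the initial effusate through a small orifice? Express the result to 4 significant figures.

0.6194

Each component's effusion rate ∝ (its partial pressure)·(1/√M) ∝ n_i/√M_i.
So x_C₂H₆ in the escaping gas = (n_C₂H₆/√M_C₂H₆) / Σ(n_i/√M_i)
= (3.31/√30.07) / (3.31/√30.07 + 4.25/√131.29) = 0.6036/(0.6036 + 0.3709) = 0.6194.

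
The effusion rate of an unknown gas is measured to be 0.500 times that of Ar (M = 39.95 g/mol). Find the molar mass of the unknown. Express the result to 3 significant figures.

Graham's law gives rate_X/rate_Ar = √(M_Ar/M_X).
0.500 = √(39.95/M_X)
M_X = 39.95 / 0.500² = 39.95 / 0.2500 = 160 g/mol

160 g/mol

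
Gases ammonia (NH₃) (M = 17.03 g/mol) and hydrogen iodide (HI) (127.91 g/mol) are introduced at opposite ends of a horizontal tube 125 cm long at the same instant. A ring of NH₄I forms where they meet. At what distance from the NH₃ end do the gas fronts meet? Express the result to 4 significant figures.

91.58 cm

Graham's law gives d_NH₃/d_HI = rate_NH₃/rate_HI = √(M_HI/M_NH₃) = √(127.91/17.03) = 2.741.
With d_NH₃ + d_HI = 125 cm, d_HI = 125/(1 + 2.741) = 33.42 cm.
d_NH₃ = 125 − 33.42 = 91.58 cm.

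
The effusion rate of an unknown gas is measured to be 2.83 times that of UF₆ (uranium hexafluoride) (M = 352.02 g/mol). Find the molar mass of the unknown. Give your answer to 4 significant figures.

Using Graham's law: rate_X/rate_UF₆ = √(M_UF₆/M_X).
2.83 = √(352.02/M_X)
M_X = 352.02 / 2.83² = 352.02 / 8.009 = 43.95 g/mol

43.95 g/mol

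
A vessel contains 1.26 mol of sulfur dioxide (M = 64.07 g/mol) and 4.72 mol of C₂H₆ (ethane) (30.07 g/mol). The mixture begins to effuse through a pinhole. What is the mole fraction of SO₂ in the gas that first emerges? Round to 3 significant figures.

0.155

Effusion rate of each component ∝ n_i/√M_i (partial pressure × 1/√M).
So x_SO₂ in the escaping gas = (n_SO₂/√M_SO₂) / Σ(n_i/√M_i)
= (1.26/√64.07) / (1.26/√64.07 + 4.72/√30.07) = 0.1574/(0.1574 + 0.8607) = 0.155.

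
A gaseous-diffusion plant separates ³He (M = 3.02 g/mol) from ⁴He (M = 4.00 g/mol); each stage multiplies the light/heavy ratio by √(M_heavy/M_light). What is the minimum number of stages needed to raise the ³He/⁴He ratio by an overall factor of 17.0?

21

Per stage α = (4.00/3.02)^(1/2) = 1.32450^0.5, giving ln α = 0.1405.
Need α^N ≥ 17.0 ⇒ N ≥ ln(17.0) / ln α = 2.833 / 0.1405 = 20.16.
Rounding up, N = 21 stages.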